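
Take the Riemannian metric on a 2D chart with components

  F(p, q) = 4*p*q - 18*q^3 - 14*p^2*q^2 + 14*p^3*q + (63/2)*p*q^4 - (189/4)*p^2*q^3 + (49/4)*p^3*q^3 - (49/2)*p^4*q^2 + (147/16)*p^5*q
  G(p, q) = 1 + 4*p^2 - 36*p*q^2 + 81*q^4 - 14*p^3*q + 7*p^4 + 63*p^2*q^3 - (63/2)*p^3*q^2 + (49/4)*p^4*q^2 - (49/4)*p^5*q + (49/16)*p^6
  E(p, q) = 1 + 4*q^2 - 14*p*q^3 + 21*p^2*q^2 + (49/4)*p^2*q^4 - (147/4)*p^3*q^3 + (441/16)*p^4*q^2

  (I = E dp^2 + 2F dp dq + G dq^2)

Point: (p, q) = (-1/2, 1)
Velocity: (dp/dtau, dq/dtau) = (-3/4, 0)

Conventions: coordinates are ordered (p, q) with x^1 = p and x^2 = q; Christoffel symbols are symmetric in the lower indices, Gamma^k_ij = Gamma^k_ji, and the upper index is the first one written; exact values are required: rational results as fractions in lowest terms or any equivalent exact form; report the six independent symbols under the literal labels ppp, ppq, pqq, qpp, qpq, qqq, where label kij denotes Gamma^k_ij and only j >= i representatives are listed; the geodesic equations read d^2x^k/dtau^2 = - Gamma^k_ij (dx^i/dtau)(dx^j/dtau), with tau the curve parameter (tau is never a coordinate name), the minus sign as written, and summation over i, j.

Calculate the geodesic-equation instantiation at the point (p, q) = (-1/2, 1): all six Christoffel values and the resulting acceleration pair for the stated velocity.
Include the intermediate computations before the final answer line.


E = 6817/256, F = -28755/512, G = 127049/1024 at the point
E_p = -2835/32, E_q = 8829/128, F_p = 33679/256, F_q = -87619/512, G_p = -38695/256, G_q = 53605/128
EG - F^2 = 153293/1024;  g^inv = (1024/153293) * [[127049/1024, 28755/512], [28755/512, 6817/256]]
first-kind symbols [ij,l] = (1/2)(d_i g_jl + d_j g_il - d_l g_ij): [pp,p] = E_p/2 = -2835/64, [pp,q] = F_p - E_q/2 = 12425/128, [pq,p] = E_q/2 = 8829/256, [pq,q] = G_p/2 = -38695/512, [qq,p] = F_q - G_p/2 = -12231/128, [qq,q] = G_q/2 = 53605/256
Gamma^p_ij = (G*[ij,p] - F*[ij,q])/(EG - F^2), Gamma^q_ij = (E*[ij,q] - F*[ij,p])/(EG - F^2)
Gamma_ppp = -6480/21899, Gamma_ppq = 35316/153293, Gamma_pqq = -97848/153293, Gamma_qpp = 14200/21899, Gamma_qpq = -77390/153293, Gamma_qqq = 214420/153293
d^2p/dtau^2 = -(Gamma_ppp*(-3/4)^2 + 2*Gamma_ppq*(-3/4)*(0) + Gamma_pqq*(0)^2) = 3645/21899
d^2q/dtau^2 = -(Gamma_qpp*(-3/4)^2 + 2*Gamma_qpq*(-3/4)*(0) + Gamma_qqq*(0)^2) = -15975/43798

Answer: Gamma_ppp = -6480/21899, Gamma_ppq = 35316/153293, Gamma_pqq = -97848/153293, Gamma_qpp = 14200/21899, Gamma_qpq = -77390/153293, Gamma_qqq = 214420/153293; accelerations (d^2p/dtau^2, d^2q/dtau^2) = (3645/21899, -15975/43798)


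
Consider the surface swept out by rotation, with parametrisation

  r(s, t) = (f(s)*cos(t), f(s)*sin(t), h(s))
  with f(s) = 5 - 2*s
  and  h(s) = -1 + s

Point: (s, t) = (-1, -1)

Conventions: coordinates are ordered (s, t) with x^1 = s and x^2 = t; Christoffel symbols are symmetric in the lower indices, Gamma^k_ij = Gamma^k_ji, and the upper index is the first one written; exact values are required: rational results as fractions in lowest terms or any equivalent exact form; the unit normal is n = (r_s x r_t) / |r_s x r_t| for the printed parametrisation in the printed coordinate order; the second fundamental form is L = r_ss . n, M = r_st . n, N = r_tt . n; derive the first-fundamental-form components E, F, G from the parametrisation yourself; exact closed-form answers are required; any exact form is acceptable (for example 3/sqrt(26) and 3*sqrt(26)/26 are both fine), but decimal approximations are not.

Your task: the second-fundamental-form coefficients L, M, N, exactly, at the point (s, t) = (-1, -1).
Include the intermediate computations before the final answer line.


f = 7, f' = -2, f'' = 0, h' = 1, h'' = 0
E = 5, F = 0, G = 49; answer radicand W^2 = 5
unnormalised second-form numerators: l = 0, m = 0, n = 7; L = l/sqrt(5), and similarly M = m/sqrt(W^2), N = n/sqrt(W^2)

Answer: L = 0, M = 0, N = 7*sqrt(5)/5


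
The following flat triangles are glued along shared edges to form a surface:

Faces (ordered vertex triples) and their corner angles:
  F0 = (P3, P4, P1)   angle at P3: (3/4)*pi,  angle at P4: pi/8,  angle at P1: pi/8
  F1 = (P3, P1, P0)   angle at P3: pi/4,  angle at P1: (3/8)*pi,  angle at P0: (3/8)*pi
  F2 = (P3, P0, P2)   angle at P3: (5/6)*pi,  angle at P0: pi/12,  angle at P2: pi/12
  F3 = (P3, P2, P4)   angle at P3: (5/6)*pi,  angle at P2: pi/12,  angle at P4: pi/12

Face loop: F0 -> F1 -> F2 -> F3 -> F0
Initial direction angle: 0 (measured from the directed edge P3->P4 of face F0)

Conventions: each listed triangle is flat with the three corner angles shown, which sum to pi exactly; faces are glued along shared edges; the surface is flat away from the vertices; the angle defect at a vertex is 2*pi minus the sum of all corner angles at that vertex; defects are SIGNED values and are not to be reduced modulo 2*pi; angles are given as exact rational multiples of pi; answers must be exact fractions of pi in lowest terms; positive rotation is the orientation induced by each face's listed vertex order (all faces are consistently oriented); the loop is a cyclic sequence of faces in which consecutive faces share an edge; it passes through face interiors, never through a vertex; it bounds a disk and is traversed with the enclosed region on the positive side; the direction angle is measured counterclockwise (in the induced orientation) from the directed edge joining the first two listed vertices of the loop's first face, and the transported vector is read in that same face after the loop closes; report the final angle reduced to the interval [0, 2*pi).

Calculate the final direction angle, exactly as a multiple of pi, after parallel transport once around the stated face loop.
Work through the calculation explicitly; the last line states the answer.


enclosed vertex P3: corner angles sum to (8/3)*pi, defect = 2*pi - (8/3)*pi = (-2/3)*pi
final direction = starting direction + enclosed defect total, reduced mod 2*pi (induced orientation)
final angle = 0 - (2/3)*pi = (4/3)*pi (mod 2*pi)

Answer: final direction angle = (4/3)*pi


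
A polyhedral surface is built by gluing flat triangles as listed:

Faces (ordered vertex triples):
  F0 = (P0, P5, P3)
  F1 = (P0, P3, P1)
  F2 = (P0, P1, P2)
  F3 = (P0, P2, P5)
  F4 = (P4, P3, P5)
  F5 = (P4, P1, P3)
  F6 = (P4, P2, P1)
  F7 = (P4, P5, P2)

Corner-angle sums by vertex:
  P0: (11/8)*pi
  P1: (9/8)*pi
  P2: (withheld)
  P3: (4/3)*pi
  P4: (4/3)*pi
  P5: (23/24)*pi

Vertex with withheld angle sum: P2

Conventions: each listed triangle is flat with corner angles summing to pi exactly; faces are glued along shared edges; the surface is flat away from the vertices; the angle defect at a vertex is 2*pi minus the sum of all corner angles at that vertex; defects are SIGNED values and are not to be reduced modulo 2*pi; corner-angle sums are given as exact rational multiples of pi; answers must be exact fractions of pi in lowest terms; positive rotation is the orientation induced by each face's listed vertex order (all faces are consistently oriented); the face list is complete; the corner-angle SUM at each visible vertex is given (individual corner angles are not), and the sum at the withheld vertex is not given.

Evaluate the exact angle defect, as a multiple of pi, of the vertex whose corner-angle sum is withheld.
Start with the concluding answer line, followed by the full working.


Answer: defect(P2) = pi/8

V = 6, E = 12, F = 8; chi = V - E + F = 2
Gauss-Bonnet: total defect = 2*pi*chi = 4*pi; visible defects sum to (31/8)*pi


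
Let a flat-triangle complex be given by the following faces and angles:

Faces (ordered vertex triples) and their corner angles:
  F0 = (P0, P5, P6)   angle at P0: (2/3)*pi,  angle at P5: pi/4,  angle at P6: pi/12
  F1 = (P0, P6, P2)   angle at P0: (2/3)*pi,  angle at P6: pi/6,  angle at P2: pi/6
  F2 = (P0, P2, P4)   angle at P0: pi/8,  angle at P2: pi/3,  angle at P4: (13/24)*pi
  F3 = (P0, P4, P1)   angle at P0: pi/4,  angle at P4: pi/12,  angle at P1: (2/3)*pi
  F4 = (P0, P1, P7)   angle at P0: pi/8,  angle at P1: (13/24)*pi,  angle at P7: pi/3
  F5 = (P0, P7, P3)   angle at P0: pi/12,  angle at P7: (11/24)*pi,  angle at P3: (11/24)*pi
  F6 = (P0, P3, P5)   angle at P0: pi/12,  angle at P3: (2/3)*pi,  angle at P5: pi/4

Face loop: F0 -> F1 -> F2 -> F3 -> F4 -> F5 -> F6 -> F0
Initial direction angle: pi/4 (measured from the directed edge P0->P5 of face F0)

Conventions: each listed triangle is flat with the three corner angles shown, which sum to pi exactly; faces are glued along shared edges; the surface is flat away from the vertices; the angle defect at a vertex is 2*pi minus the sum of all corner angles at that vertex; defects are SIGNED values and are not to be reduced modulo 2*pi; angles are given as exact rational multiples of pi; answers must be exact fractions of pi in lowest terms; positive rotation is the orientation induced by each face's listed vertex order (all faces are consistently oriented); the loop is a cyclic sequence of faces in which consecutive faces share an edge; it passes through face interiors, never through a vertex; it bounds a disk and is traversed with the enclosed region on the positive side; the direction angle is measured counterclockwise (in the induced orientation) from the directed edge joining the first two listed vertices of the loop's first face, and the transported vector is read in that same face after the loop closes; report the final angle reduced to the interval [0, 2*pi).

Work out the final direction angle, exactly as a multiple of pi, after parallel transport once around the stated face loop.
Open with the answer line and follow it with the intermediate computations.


Answer: final direction angle = pi/4

enclosed vertex P0: corner angles sum to 2*pi, defect = 2*pi - 2*pi = 0
summing the enclosed defects onto the initial angle, mod 2*pi in the induced orientation:
final angle = pi/4 + 0 = pi/4 (mod 2*pi)


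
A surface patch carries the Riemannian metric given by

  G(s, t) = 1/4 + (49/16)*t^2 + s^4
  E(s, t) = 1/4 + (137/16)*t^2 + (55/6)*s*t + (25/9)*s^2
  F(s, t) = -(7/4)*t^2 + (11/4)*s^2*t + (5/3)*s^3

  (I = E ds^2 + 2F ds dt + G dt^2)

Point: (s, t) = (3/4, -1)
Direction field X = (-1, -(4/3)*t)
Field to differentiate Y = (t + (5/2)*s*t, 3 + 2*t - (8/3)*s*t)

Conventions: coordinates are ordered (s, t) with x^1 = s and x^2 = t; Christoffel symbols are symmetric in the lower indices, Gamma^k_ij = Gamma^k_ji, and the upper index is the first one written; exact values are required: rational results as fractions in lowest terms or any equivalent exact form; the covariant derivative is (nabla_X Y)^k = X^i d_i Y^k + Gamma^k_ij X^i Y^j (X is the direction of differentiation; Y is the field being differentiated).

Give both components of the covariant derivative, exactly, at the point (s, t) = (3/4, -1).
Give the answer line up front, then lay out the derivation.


Answer: (nabla_X Y)^s = 557723/18351, (nabla_X Y)^t = 230950/18351

E = 7/2, F = -83/32, G = 929/256 at the point
E_s = -5, E_t = -41/4, F_s = -21/16, F_t = 323/64, G_s = 27/16, G_t = -49/8
EG - F^2 = 6117/1024;  g^inv = (1024/6117) * [[929/256, 83/32], [83/32, 7/2]]
first-kind symbols [ij,l] = (1/2)(d_i g_jl + d_j g_il - d_l g_ij): [ss,s] = E_s/2 = -5/2, [ss,t] = F_s - E_t/2 = 61/16, [st,s] = E_t/2 = -41/8, [st,t] = G_s/2 = 27/32, [tt,s] = F_t - G_s/2 = 269/64, [tt,t] = G_t/2 = -49/16
Gamma^s_ij = (G*[ij,s] - F*[ij,t])/(EG - F^2), Gamma^t_ij = (E*[ij,t] - F*[ij,s])/(EG - F^2)
Gamma_sss = 836/6117, Gamma_sst = -33607/12234, Gamma_stt = 39919/32624, Gamma_tss = 7024/6117, Gamma_tst = -10588/6117, Gamma_ttt = 125/4078
X = (-1, 4/3), Y = (-23/8, 3) at the point


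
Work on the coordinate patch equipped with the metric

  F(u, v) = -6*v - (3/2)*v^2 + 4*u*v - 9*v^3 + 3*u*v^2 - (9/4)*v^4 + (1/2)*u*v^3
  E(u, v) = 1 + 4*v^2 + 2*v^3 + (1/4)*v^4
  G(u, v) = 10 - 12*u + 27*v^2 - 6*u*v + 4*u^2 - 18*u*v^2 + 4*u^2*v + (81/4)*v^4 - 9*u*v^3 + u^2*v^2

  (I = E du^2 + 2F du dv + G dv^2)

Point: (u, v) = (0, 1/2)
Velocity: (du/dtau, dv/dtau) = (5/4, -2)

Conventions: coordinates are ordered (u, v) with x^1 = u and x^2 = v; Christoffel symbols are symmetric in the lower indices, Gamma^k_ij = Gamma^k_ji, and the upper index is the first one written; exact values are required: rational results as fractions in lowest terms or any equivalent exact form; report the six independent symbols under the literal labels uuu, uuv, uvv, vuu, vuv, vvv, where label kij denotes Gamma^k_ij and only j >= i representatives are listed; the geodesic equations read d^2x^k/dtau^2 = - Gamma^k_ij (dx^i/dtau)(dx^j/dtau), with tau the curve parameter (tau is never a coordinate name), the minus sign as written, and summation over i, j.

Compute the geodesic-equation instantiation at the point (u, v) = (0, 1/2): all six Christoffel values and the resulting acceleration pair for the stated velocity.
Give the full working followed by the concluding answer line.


E = 145/64, F = -297/64, G = 1153/64 at the point
E_u = 0, E_v = 45/8, F_u = 45/16, F_v = -123/8, G_u = -165/8, G_v = 297/8
EG - F^2 = 617/32;  g^inv = (32/617) * [[1153/64, 297/64], [297/64, 145/64]]
first-kind symbols [ij,l] = (1/2)(d_i g_jl + d_j g_il - d_l g_ij): [uu,u] = E_u/2 = 0, [uu,v] = F_u - E_v/2 = 0, [uv,u] = E_v/2 = 45/16, [uv,v] = G_u/2 = -165/16, [vv,u] = F_v - G_u/2 = -81/16, [vv,v] = G_v/2 = 297/16
Gamma^u_ij = (G*[ij,u] - F*[ij,v])/(EG - F^2), Gamma^v_ij = (E*[ij,v] - F*[ij,u])/(EG - F^2)
Gamma_uuu = 0, Gamma_uuv = 90/617, Gamma_uvv = -162/617, Gamma_vuu = 0, Gamma_vuv = -330/617, Gamma_vvv = 594/617
d^2u/dtau^2 = -(Gamma_uuu*(5/4)^2 + 2*Gamma_uuv*(5/4)*(-2) + Gamma_uvv*(-2)^2) = 1098/617
d^2v/dtau^2 = -(Gamma_vuu*(5/4)^2 + 2*Gamma_vuv*(5/4)*(-2) + Gamma_vvv*(-2)^2) = -4026/617

Answer: Gamma_uuu = 0, Gamma_uuv = 90/617, Gamma_uvv = -162/617, Gamma_vuu = 0, Gamma_vuv = -330/617, Gamma_vvv = 594/617; accelerations (d^2u/dtau^2, d^2v/dtau^2) = (1098/617, -4026/617)


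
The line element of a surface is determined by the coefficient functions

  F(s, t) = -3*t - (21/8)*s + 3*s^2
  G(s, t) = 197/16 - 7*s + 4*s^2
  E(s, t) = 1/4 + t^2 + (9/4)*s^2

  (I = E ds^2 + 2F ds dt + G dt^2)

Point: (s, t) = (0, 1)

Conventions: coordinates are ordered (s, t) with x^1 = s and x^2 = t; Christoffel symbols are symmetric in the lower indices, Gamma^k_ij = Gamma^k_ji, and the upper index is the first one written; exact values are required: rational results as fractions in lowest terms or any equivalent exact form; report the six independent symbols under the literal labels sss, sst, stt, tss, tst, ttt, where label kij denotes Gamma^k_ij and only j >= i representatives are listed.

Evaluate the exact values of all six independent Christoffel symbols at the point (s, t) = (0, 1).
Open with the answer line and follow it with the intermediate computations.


Answer: Gamma_sss = -696/409, Gamma_sst = 116/409, Gamma_stt = 394/409, Gamma_tss = -290/409, Gamma_tst = -88/409, Gamma_ttt = 96/409

E = 5/4, F = -3, G = 197/16 at the point
E_s = 0, E_t = 2, F_s = -21/8, F_t = -3, G_s = -7, G_t = 0
EG - F^2 = 409/64;  g^inv = (64/409) * [[197/16, 3], [3, 5/4]]
first-kind symbols [ij,l] = (1/2)(d_i g_jl + d_j g_il - d_l g_ij): [ss,s] = E_s/2 = 0, [ss,t] = F_s - E_t/2 = -29/8, [st,s] = E_t/2 = 1, [st,t] = G_s/2 = -7/2, [tt,s] = F_t - G_s/2 = 1/2, [tt,t] = G_t/2 = 0
Gamma^s_ij = (G*[ij,s] - F*[ij,t])/(EG - F^2), Gamma^t_ij = (E*[ij,t] - F*[ij,s])/(EG - F^2)


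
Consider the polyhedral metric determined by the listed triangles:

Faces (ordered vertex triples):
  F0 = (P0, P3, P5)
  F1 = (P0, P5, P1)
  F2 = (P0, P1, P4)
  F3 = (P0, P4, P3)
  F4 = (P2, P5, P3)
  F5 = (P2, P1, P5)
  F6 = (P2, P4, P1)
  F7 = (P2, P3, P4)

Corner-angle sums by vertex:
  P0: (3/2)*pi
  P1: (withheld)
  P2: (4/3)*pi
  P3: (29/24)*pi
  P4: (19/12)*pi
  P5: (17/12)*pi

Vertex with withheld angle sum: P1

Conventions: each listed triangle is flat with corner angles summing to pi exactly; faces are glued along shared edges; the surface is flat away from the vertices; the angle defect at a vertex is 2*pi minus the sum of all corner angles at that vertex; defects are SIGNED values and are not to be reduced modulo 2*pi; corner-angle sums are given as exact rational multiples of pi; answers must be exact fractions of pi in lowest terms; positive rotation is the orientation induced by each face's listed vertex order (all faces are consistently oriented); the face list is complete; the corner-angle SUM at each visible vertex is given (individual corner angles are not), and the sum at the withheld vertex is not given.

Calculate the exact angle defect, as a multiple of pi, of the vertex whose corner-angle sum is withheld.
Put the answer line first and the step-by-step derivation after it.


Answer: defect(P1) = (25/24)*pi

V = 6, E = 12, F = 8; chi = V - E + F = 2
Gauss-Bonnet: total defect = 2*pi*chi = 4*pi; visible defects sum to (71/24)*pi


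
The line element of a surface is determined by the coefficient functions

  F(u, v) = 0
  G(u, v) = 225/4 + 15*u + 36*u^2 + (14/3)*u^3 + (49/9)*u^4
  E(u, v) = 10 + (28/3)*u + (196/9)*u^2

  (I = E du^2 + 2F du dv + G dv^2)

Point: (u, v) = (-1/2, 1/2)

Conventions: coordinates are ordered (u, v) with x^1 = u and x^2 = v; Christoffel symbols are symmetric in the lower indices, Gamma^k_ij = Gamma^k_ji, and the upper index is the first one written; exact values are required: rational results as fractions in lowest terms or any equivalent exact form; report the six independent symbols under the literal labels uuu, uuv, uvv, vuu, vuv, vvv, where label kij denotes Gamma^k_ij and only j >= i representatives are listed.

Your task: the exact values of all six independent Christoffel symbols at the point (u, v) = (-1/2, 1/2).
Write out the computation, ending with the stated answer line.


E = 97/9, F = 0, G = 8281/144 at the point
E_u = -112/9, E_v = 0, F_u = 0, F_v = 0, G_u = -182/9, G_v = 0
EG - F^2 = 803257/1296;  g^inv = (1296/803257) * [[8281/144, 0], [0, 97/9]]
first-kind symbols [ij,l] = (1/2)(d_i g_jl + d_j g_il - d_l g_ij): [uu,u] = E_u/2 = -56/9, [uu,v] = F_u - E_v/2 = 0, [uv,u] = E_v/2 = 0, [uv,v] = G_u/2 = -91/9, [vv,u] = F_v - G_u/2 = 91/9, [vv,v] = G_v/2 = 0
Gamma^u_ij = (G*[ij,u] - F*[ij,v])/(EG - F^2), Gamma^v_ij = (E*[ij,v] - F*[ij,u])/(EG - F^2)

Answer: Gamma_uuu = -56/97, Gamma_uuv = 0, Gamma_uvv = 91/97, Gamma_vuu = 0, Gamma_vuv = -16/91, Gamma_vvv = 0


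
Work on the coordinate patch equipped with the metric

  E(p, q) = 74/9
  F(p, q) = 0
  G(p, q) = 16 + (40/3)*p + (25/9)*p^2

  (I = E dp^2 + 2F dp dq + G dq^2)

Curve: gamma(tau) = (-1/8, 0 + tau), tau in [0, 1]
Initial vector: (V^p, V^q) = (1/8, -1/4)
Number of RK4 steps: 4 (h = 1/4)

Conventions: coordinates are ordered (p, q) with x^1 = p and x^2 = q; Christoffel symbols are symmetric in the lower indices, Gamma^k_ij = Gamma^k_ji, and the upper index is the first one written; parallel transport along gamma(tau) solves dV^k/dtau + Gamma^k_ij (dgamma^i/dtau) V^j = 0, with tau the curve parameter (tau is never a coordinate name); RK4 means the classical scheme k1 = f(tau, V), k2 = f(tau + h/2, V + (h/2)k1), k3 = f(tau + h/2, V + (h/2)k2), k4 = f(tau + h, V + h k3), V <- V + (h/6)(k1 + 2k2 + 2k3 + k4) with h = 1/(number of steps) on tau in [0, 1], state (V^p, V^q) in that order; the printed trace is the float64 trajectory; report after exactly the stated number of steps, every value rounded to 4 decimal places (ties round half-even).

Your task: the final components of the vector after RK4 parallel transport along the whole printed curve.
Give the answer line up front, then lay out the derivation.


Answer: V^p = -0.0770, V^q = -0.2608

gamma'(tau) = (0, 1); f(tau, V)^k = -Gamma^k_ij(gamma(tau)) gamma'^i(tau) V^j; h = 1/4; intermediate values shown to 6 dp
curve data and Christoffel symbols at the stage parameters:
  tau = 0.000000: gamma = (-0.125000, 0.000000), gamma' = (0.000000, 1.000000); Gamma_ppp = 0.000000, Gamma_ppq = 0.000000, Gamma_pqq = -0.768581, Gamma_qpp = 0.000000, Gamma_qpq = 0.439560, Gamma_qqq = 0.000000
  tau = 0.125000: gamma = (-0.125000, 0.125000), gamma' = (0.000000, 1.000000); Gamma_ppp = 0.000000, Gamma_ppq = 0.000000, Gamma_pqq = -0.768581, Gamma_qpp = 0.000000, Gamma_qpq = 0.439560, Gamma_qqq = 0.000000
  tau = 0.250000: gamma = (-0.125000, 0.250000), gamma' = (0.000000, 1.000000); Gamma_ppp = 0.000000, Gamma_ppq = 0.000000, Gamma_pqq = -0.768581, Gamma_qpp = 0.000000, Gamma_qpq = 0.439560, Gamma_qqq = 0.000000
  tau = 0.375000: gamma = (-0.125000, 0.375000), gamma' = (0.000000, 1.000000); Gamma_ppp = 0.000000, Gamma_ppq = 0.000000, Gamma_pqq = -0.768581, Gamma_qpp = 0.000000, Gamma_qpq = 0.439560, Gamma_qqq = 0.000000
  tau = 0.500000: gamma = (-0.125000, 0.500000), gamma' = (0.000000, 1.000000); Gamma_ppp = 0.000000, Gamma_ppq = 0.000000, Gamma_pqq = -0.768581, Gamma_qpp = 0.000000, Gamma_qpq = 0.439560, Gamma_qqq = 0.000000
  tau = 0.625000: gamma = (-0.125000, 0.625000), gamma' = (0.000000, 1.000000); Gamma_ppp = 0.000000, Gamma_ppq = 0.000000, Gamma_pqq = -0.768581, Gamma_qpp = 0.000000, Gamma_qpq = 0.439560, Gamma_qqq = 0.000000
  tau = 0.750000: gamma = (-0.125000, 0.750000), gamma' = (0.000000, 1.000000); Gamma_ppp = 0.000000, Gamma_ppq = 0.000000, Gamma_pqq = -0.768581, Gamma_qpp = 0.000000, Gamma_qpq = 0.439560, Gamma_qqq = 0.000000
  tau = 0.875000: gamma = (-0.125000, 0.875000), gamma' = (0.000000, 1.000000); Gamma_ppp = 0.000000, Gamma_ppq = 0.000000, Gamma_pqq = -0.768581, Gamma_qpp = 0.000000, Gamma_qpq = 0.439560, Gamma_qqq = 0.000000
  tau = 1.000000: gamma = (-0.125000, 1.000000), gamma' = (0.000000, 1.000000); Gamma_ppp = 0.000000, Gamma_ppq = 0.000000, Gamma_pqq = -0.768581, Gamma_qpp = 0.000000, Gamma_qpq = 0.439560, Gamma_qqq = 0.000000
step 0: V^p = 0.1250, V^q = -0.2500
step 1: k1 = (-0.192145, -0.054945), k2 = (-0.197424, -0.044388), k3 = (-0.196410, -0.044098), k4 = (-0.200618, -0.033362); V <- V + (h/6)(k1 + 2k2 + 2k3 + k4): V^p = 0.0758, V^q = -0.2611
step 2: k1 = (-0.200641, -0.033325), k2 = (-0.203842, -0.022301), k3 = (-0.202783, -0.022125), k4 = (-0.204892, -0.011042); V <- V + (h/6)(k1 + 2k2 + 2k3 + k4): V^p = 0.0250, V^q = -0.2666
step 3: k1 = (-0.204907, -0.011003), k2 = (-0.205964, 0.000255), k3 = (-0.204882, 0.000313), k4 = (-0.204847, 0.011511); V <- V + (h/6)(k1 + 2k2 + 2k3 + k4): V^p = -0.0263, V^q = -0.2665
step 4: k1 = (-0.204854, 0.011551), k2 = (-0.203744, 0.022806), k3 = (-0.202663, 0.022745), k4 = (-0.200484, 0.033821); V <- V + (h/6)(k1 + 2k2 + 2k3 + k4): V^p = -0.0770, V^q = -0.2608


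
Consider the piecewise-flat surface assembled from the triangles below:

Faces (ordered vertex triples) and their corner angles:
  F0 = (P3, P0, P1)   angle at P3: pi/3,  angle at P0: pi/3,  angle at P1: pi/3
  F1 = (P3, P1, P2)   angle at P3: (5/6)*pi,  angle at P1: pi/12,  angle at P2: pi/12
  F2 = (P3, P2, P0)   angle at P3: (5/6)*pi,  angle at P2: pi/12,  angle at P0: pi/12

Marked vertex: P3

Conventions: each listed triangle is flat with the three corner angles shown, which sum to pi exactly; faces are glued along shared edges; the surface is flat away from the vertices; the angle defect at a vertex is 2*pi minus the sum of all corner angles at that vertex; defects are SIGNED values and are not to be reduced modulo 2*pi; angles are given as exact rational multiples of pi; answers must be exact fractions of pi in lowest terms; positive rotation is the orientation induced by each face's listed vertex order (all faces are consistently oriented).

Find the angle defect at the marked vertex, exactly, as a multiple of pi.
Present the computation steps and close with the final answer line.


Sum of corner angles at P3: 2*pi
defect = 2*pi - 2*pi

Answer: defect(P3) = 0


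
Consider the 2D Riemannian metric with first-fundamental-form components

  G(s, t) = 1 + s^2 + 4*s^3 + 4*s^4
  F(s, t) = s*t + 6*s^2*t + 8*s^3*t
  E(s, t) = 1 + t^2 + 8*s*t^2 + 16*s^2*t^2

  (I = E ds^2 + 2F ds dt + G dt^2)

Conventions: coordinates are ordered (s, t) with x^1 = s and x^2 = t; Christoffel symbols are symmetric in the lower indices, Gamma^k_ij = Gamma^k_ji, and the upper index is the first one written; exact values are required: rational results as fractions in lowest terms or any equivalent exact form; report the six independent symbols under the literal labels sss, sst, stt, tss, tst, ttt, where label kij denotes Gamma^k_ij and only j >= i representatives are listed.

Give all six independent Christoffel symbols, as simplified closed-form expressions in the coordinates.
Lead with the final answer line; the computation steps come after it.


Answer: Gamma_sss = (16*s*t^2 + 4*t^2)/(4*s^4 + 4*s^3 + 16*s^2*t^2 + s^2 + 8*s*t^2 + t^2 + 1), Gamma_sst = (16*s^2*t + 8*s*t + t)/(4*s^4 + 4*s^3 + 16*s^2*t^2 + s^2 + 8*s*t^2 + t^2 + 1), Gamma_stt = 0, Gamma_tss = (8*s^2*t + 4*s*t)/(4*s^4 + 4*s^3 + 16*s^2*t^2 + s^2 + 8*s*t^2 + t^2 + 1), Gamma_tst = (8*s^3 + 6*s^2 + s)/(4*s^4 + 4*s^3 + 16*s^2*t^2 + s^2 + 8*s*t^2 + t^2 + 1), Gamma_ttt = 0

E = 1 + t^2 + 8*s*t^2 + 16*s^2*t^2; F = s*t + 6*s^2*t + 8*s^3*t; G = 1 + s^2 + 4*s^3 + 4*s^4
Gamma^k_ij = (1/2) g^{kl} (d_i g_jl + d_j g_il - d_l g_ij), with g^inv = (1/(EG-F^2)) [[G, -F], [-F, E]]
first partials: E_s = 8*t^2 + 32*s*t^2, E_t = 2*t + 16*s*t + 32*s^2*t, F_s = t + 12*s*t + 24*s^2*t, F_t = s + 6*s^2 + 8*s^3, G_s = 2*s + 12*s^2 + 16*s^3, G_t = 0
D = EG - F^2 = 1 + t^2 + s^2 + 8*s*t^2 + 4*s^3 + 16*s^2*t^2 + 4*s^4
expanded: Gamma^s_ss = (G E_s - 2F F_s + F E_t)/(2D), Gamma^s_st = (G E_t - F G_s)/(2D), Gamma^s_tt = (2G F_t - G G_s - F G_t)/(2D), Gamma^t_ss = (2E F_s - E E_t - F E_s)/(2D), Gamma^t_st = (E G_s - F E_t)/(2D), Gamma^t_tt = (E G_t - 2F F_t + F G_s)/(2D); substitute and cancel common factors


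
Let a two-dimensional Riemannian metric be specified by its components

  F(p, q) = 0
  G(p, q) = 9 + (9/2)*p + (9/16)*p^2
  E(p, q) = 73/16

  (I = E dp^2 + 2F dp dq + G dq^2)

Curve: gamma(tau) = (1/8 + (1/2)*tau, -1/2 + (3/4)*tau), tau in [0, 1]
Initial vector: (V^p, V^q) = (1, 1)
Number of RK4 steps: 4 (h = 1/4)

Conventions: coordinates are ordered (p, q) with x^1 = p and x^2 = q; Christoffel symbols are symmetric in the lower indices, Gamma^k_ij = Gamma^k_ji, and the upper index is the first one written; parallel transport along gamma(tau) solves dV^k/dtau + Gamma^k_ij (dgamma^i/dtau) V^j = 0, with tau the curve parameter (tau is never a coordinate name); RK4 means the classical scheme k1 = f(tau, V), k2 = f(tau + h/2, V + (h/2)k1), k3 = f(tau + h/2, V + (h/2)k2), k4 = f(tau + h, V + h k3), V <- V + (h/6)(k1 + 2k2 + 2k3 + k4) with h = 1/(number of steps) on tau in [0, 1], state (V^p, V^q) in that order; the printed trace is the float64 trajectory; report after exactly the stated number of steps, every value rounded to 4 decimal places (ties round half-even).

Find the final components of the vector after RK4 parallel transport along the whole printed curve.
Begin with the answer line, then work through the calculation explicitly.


Answer: V^p = 1.3426, V^q = 0.7008

gamma'(tau) = (1/2, 3/4); f(tau, V)^k = -Gamma^k_ij(gamma(tau)) gamma'^i(tau) V^j; h = 1/4; intermediate values shown to 6 dp
curve data and Christoffel symbols at the stage parameters:
  tau = 0.000000: gamma = (0.125000, -0.500000), gamma' = (0.500000, 0.750000); Gamma_ppp = 0.000000, Gamma_ppq = 0.000000, Gamma_pqq = -0.508562, Gamma_qpp = 0.000000, Gamma_qpq = 0.242424, Gamma_qqq = 0.000000
  tau = 0.125000: gamma = (0.187500, -0.406250), gamma' = (0.500000, 0.750000); Gamma_ppp = 0.000000, Gamma_ppq = 0.000000, Gamma_pqq = -0.516267, Gamma_qpp = 0.000000, Gamma_qpq = 0.238806, Gamma_qqq = 0.000000
  tau = 0.250000: gamma = (0.250000, -0.312500), gamma' = (0.500000, 0.750000); Gamma_ppp = 0.000000, Gamma_ppq = 0.000000, Gamma_pqq = -0.523973, Gamma_qpp = 0.000000, Gamma_qpq = 0.235294, Gamma_qqq = 0.000000
  tau = 0.375000: gamma = (0.312500, -0.218750), gamma' = (0.500000, 0.750000); Gamma_ppp = 0.000000, Gamma_ppq = 0.000000, Gamma_pqq = -0.531678, Gamma_qpp = 0.000000, Gamma_qpq = 0.231884, Gamma_qqq = 0.000000
  tau = 0.500000: gamma = (0.375000, -0.125000), gamma' = (0.500000, 0.750000); Gamma_ppp = 0.000000, Gamma_ppq = 0.000000, Gamma_pqq = -0.539384, Gamma_qpp = 0.000000, Gamma_qpq = 0.228571, Gamma_qqq = 0.000000
  tau = 0.625000: gamma = (0.437500, -0.031250), gamma' = (0.500000, 0.750000); Gamma_ppp = 0.000000, Gamma_ppq = 0.000000, Gamma_pqq = -0.547089, Gamma_qpp = 0.000000, Gamma_qpq = 0.225352, Gamma_qqq = 0.000000
  tau = 0.750000: gamma = (0.500000, 0.062500), gamma' = (0.500000, 0.750000); Gamma_ppp = 0.000000, Gamma_ppq = 0.000000, Gamma_pqq = -0.554795, Gamma_qpp = 0.000000, Gamma_qpq = 0.222222, Gamma_qqq = 0.000000
  tau = 0.875000: gamma = (0.562500, 0.156250), gamma' = (0.500000, 0.750000); Gamma_ppp = 0.000000, Gamma_ppq = 0.000000, Gamma_pqq = -0.562500, Gamma_qpp = 0.000000, Gamma_qpq = 0.219178, Gamma_qqq = 0.000000
  tau = 1.000000: gamma = (0.625000, 0.250000), gamma' = (0.500000, 0.750000); Gamma_ppp = 0.000000, Gamma_ppq = 0.000000, Gamma_pqq = -0.570205, Gamma_qpp = 0.000000, Gamma_qpq = 0.216216, Gamma_qqq = 0.000000
step 0: V^p = 1.0000, V^q = 1.0000
step 1: k1 = (0.381421, -0.303030), k2 = (0.372534, -0.302524), k3 = (0.372558, -0.302332), k4 = (0.363277, -0.301662); V <- V + (h/6)(k1 + 2k2 + 2k3 + k4): V^p = 1.0931, V^q = 0.9244
step 2: k1 = (0.363270, -0.301656), k2 = (0.353576, -0.300810), k3 = (0.353619, -0.300612), k4 = (0.343552, -0.299604); V <- V + (h/6)(k1 + 2k2 + 2k3 + k4): V^p = 1.1815, V^q = 0.8492
step 3: k1 = (0.343545, -0.299598), k2 = (0.333087, -0.298417), k3 = (0.333147, -0.298213), k4 = (0.322339, -0.296874); V <- V + (h/6)(k1 + 2k2 + 2k3 + k4): V^p = 1.2648, V^q = 0.7747
step 4: k1 = (0.322331, -0.296868), k2 = (0.311153, -0.295358), k3 = (0.311233, -0.295149), k4 = (0.299730, -0.293485); V <- V + (h/6)(k1 + 2k2 + 2k3 + k4): V^p = 1.3426, V^q = 0.7008


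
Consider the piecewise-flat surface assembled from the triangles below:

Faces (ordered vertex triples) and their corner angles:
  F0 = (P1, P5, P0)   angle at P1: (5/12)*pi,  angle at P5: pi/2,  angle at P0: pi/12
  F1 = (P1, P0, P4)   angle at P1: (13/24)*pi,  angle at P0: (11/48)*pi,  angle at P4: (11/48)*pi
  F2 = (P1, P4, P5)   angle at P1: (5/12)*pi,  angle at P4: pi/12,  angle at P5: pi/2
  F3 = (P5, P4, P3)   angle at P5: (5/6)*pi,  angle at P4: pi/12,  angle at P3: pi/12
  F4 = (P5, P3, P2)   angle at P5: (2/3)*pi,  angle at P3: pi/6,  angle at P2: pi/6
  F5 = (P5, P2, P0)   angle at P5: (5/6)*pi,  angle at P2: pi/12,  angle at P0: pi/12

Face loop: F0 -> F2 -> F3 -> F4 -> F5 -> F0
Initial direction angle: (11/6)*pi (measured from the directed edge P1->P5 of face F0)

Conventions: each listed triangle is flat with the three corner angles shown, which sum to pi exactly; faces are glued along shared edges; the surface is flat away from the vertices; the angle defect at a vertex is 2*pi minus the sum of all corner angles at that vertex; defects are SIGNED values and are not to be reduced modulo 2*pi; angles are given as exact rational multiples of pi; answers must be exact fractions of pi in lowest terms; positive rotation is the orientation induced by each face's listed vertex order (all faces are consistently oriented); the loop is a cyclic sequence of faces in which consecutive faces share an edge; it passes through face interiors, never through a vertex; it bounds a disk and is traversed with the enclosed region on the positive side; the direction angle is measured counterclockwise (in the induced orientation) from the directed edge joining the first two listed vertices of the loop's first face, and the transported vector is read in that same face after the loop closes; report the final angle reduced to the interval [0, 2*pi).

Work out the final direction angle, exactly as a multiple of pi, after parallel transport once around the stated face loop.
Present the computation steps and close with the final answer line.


enclosed vertex P5: corner angles sum to (10/3)*pi, defect = 2*pi - (10/3)*pi = (-4/3)*pi
by Gauss-Bonnet the loop rotates the vector by the enclosed defect sum (positive orientation, mod 2*pi)
final angle = (11/6)*pi - (4/3)*pi = pi/2 (mod 2*pi)

Answer: final direction angle = pi/2


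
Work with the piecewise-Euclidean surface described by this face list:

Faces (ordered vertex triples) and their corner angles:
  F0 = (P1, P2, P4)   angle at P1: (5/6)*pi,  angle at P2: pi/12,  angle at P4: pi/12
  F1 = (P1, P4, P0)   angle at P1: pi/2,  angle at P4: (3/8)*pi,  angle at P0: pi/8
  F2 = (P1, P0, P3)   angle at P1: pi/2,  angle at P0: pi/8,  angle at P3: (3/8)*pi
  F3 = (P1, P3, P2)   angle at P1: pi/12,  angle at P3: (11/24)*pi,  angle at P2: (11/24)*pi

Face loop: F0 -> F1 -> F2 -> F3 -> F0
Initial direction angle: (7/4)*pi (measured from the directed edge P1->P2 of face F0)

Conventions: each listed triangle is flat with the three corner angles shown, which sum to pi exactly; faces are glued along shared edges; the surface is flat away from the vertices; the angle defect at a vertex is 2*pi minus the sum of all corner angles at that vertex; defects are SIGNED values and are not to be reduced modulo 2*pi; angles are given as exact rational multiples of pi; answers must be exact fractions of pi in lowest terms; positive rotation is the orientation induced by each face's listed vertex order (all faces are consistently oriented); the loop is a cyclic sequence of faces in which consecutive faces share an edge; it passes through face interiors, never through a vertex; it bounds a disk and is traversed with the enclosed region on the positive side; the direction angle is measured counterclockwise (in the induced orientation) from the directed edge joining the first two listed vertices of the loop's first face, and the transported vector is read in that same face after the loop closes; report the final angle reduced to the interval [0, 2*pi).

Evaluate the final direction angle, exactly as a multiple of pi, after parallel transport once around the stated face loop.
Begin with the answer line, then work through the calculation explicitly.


Answer: final direction angle = (11/6)*pi

enclosed vertex P1: corner angles sum to (23/12)*pi, defect = 2*pi - (23/12)*pi = pi/12
adding the enclosed defects to the starting angle (mod 2*pi, induced orientation) gives the holonomy
final angle = (7/4)*pi + pi/12 = (11/6)*pi (mod 2*pi)


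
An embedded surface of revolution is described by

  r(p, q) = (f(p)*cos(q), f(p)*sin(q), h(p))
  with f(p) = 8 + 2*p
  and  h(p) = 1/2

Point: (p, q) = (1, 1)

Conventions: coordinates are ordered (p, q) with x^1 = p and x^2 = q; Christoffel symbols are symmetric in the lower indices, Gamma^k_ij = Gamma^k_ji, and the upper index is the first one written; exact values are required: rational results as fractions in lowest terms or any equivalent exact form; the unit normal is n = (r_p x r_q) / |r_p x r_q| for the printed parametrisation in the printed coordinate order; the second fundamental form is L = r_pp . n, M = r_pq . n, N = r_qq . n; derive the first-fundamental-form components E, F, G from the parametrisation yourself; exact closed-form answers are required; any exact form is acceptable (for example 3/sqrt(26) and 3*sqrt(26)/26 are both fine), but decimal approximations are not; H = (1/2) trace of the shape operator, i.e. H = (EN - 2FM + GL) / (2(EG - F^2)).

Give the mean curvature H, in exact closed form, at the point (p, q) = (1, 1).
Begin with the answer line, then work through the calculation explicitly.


Answer: H = 0

f = 10, f' = 2, f'' = 0, h' = 0, h'' = 0
E = 4, F = 0, G = 100; answer radicand W^2 = 4
unnormalised second-form numerators: l = 0, m = 0, n = 0; L = l/sqrt(4), and similarly M = m/sqrt(W^2), N = n/sqrt(W^2)
H = (E*n - 2*F*m + G*l) / (2*(EG - F^2)*sqrt(W^2)); E*n - 2*F*m + G*l = 0, EG - F^2 = 400, so H = (0)/sqrt(4)


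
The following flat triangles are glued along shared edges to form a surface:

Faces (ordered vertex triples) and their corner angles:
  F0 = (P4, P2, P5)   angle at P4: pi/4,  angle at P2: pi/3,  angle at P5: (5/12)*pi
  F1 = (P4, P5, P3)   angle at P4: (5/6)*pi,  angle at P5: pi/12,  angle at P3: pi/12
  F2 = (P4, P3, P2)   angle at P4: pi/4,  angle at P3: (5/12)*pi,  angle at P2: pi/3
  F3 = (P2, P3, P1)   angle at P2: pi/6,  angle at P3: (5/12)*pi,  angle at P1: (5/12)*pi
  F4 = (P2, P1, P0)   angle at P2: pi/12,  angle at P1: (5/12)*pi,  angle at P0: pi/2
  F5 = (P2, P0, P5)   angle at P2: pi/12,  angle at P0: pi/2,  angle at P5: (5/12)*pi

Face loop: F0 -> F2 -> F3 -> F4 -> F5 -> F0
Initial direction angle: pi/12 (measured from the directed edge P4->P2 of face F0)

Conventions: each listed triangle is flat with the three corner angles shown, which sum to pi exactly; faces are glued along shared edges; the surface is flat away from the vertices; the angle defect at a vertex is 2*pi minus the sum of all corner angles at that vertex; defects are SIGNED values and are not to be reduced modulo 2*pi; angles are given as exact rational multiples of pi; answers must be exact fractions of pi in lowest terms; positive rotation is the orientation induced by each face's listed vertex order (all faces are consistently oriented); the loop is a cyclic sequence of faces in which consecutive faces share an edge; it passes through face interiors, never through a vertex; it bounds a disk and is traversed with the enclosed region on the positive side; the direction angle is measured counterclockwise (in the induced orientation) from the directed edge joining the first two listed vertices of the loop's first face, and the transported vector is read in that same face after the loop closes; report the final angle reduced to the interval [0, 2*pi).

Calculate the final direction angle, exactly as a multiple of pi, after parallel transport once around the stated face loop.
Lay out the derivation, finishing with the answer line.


enclosed vertex P2: corner angles sum to pi, defect = 2*pi - pi = pi
transport around the loop rotates by the sum of enclosed defects; add to the initial angle mod 2*pi
final angle = pi/12 + pi = (13/12)*pi (mod 2*pi)

Answer: final direction angle = (13/12)*pi


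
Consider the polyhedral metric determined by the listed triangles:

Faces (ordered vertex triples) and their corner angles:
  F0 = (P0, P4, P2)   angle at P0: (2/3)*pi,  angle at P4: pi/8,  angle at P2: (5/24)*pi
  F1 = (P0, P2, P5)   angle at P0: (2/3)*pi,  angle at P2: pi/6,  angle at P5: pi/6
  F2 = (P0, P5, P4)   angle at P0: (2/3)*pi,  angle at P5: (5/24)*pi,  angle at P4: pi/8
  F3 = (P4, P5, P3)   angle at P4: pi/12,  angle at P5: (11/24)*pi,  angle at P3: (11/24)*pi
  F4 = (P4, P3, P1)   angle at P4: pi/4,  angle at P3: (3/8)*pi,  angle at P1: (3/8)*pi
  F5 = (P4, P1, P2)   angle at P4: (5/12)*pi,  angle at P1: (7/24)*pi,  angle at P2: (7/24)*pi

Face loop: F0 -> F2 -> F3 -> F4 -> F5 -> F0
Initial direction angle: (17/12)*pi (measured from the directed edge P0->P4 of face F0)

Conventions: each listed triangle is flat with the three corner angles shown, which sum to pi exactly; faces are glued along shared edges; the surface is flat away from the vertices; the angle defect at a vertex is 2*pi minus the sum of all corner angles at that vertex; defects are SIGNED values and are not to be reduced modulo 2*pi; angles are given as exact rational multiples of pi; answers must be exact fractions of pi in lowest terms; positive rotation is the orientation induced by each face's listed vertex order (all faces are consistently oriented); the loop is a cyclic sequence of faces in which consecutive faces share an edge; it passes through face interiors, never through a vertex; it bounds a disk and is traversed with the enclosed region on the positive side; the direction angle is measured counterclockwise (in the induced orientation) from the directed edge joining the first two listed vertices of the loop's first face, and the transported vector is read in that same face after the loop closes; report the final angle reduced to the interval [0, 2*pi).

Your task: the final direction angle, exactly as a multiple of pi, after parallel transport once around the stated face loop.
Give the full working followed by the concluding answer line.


enclosed vertex P4: corner angles sum to pi, defect = 2*pi - pi = pi
transport around the loop rotates by the sum of enclosed defects; add to the initial angle mod 2*pi
final angle = (17/12)*pi + pi = (5/12)*pi (mod 2*pi)

Answer: final direction angle = (5/12)*pi


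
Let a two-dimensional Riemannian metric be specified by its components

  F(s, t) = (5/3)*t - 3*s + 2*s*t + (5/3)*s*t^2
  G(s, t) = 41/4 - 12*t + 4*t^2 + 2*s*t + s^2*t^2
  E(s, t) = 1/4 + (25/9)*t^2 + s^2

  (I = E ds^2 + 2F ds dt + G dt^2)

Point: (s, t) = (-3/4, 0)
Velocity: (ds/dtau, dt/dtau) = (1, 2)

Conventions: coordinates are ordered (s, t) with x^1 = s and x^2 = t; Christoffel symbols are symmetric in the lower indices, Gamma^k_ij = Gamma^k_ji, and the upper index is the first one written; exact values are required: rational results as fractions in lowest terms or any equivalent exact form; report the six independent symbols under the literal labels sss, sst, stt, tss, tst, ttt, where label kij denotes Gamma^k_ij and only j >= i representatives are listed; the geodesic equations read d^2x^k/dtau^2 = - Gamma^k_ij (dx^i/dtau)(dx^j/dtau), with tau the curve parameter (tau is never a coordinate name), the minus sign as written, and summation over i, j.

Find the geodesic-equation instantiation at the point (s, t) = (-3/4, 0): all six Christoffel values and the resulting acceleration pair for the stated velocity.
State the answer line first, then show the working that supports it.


Answer: Gamma_sss = -60/209, Gamma_sst = 0, Gamma_stt = 3244/627, Gamma_tss = -48/209, Gamma_tst = 0, Gamma_ttt = -375/209; accelerations (d^2s/dtau^2, d^2t/dtau^2) = (-12796/627, 1548/209)

E = 13/16, F = 9/4, G = 41/4 at the point
E_s = -3/2, E_t = 0, F_s = -3, F_t = 1/6, G_s = 0, G_t = -27/2
EG - F^2 = 209/64;  g^inv = (64/209) * [[41/4, -9/4], [-9/4, 13/16]]
first-kind symbols [ij,l] = (1/2)(d_i g_jl + d_j g_il - d_l g_ij): [ss,s] = E_s/2 = -3/4, [ss,t] = F_s - E_t/2 = -3, [st,s] = E_t/2 = 0, [st,t] = G_s/2 = 0, [tt,s] = F_t - G_s/2 = 1/6, [tt,t] = G_t/2 = -27/4
Gamma^s_ij = (G*[ij,s] - F*[ij,t])/(EG - F^2), Gamma^t_ij = (E*[ij,t] - F*[ij,s])/(EG - F^2)
Gamma_sss = -60/209, Gamma_sst = 0, Gamma_stt = 3244/627, Gamma_tss = -48/209, Gamma_tst = 0, Gamma_ttt = -375/209
d^2s/dtau^2 = -(Gamma_sss*(1)^2 + 2*Gamma_sst*(1)*(2) + Gamma_stt*(2)^2) = -12796/627
d^2t/dtau^2 = -(Gamma_tss*(1)^2 + 2*Gamma_tst*(1)*(2) + Gamma_ttt*(2)^2) = 1548/209
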